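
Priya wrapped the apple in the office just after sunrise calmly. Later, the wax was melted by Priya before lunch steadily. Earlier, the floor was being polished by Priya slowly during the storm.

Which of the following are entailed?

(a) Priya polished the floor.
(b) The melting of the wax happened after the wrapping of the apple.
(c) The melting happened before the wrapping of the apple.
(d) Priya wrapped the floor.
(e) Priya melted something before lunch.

(a) Entailed — 'polish' is an activity; 'was polishing' entails that some polishing happened, so 'polished' holds.
(b) Entailed — the narrative places the wrapping before the melting.
(c) Not entailed — the narrative places the wrapping before the melting, not after.
(d) Not entailed — Priya wrapped the apple, not the floor; the floor belongs to the polishing event.
(e) Entailed — this follows by dropping conjuncts from the melting event's description.

(a), (b), (e)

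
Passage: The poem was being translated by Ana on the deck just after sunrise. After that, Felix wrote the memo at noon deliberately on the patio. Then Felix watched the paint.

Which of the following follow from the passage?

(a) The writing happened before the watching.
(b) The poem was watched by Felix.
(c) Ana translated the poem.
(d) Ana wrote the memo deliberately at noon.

(a) Entailed — the narrative places the writing before the watching.
(b) Not entailed — Felix watched the paint, not the poem; the poem belongs to the translating event.
(c) Not entailed — 'was translating' is progressive on an accomplishment; it does not entail the completed 'translated'.
(d) Not entailed — the passage has Felix writing the memo, not Ana.

(a)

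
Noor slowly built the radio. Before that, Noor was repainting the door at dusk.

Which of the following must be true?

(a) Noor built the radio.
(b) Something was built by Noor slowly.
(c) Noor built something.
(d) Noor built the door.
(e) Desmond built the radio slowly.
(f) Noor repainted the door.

(a) Entailed — dropping 'slowly' leaves a sub-description the original still satisfies.
(b) Entailed — generalizing the patient leaves a sub-description the original still satisfies.
(c) Entailed — dropping 'slowly' and generalizing the patient leaves a sub-description the original still satisfies.
(d) Not entailed — Noor built the radio, not the door; the door belongs to the repainting event.
(e) Not entailed — the passage has Noor building the radio, not Desmond.
(f) Not entailed — 'was repainting' is progressive on an accomplishment; it does not entail the completed 'repainted'.

(a), (b), (c)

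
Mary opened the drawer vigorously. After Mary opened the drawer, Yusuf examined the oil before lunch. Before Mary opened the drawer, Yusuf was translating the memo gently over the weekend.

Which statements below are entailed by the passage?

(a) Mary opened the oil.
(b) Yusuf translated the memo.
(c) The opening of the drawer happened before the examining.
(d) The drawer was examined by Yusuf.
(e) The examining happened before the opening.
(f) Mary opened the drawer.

(a) Not entailed — Mary opened the drawer, not the oil; the oil belongs to the examining event.
(b) Not entailed — 'was translating' is progressive on an accomplishment; it does not entail the completed 'translated'.
(c) Entailed — the narrative places the opening before the examining.
(d) Not entailed — Yusuf examined the oil, not the drawer; the drawer belongs to the opening event.
(e) Not entailed — the narrative places the opening before the examining, not after.
(f) Entailed — dropping 'vigorously' leaves a sub-description the original still satisfies.

(c), (f)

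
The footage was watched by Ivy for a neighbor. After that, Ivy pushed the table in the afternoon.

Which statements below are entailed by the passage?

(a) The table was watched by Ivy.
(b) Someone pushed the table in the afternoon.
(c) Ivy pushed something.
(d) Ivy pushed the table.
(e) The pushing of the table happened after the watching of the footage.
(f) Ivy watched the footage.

(b), (c), (d), (e), (f)

(a) Not entailed — Ivy watched the footage, not the table; the table belongs to the pushing event.
(b) Entailed — generalizing the agent leaves a sub-description the original still satisfies.
(c) Entailed — every conjunct here is already in the original pushing event.
(d) Entailed — dropping 'in the afternoon' leaves a sub-description the original still satisfies.
(e) Entailed — the narrative places the watching before the pushing.
(f) Entailed — the original entails any weakening of itself; this just drops 'for a neighbor'.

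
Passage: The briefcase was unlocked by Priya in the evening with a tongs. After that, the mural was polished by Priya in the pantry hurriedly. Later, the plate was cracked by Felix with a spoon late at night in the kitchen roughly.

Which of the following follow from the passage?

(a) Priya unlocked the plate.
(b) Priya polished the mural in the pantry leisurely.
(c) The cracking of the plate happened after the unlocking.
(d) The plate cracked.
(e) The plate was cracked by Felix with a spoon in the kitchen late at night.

(a) Not entailed — Priya unlocked the briefcase, not the plate; the plate belongs to the cracking event.
(b) Not entailed — 'leisurely' adds a manner not in (and inconsistent with) the original.
(c) Entailed — the narrative places the unlocking before the cracking.
(d) Entailed — 'Felix cracked the plate' is causative; it entails the inchoative 'the plate cracked'.
(e) Entailed — this follows by dropping conjuncts from the cracking event's description.

(c), (d), (e)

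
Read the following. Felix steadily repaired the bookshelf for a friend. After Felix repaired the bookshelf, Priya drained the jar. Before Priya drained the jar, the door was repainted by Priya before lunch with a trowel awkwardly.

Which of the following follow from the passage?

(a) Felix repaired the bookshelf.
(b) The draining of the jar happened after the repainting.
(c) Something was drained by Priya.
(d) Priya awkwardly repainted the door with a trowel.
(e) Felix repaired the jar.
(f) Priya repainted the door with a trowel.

(a) Entailed — every conjunct here is already in the original repairing event.
(b) Entailed — the narrative places the repainting before the draining.
(c) Entailed — the original entails any weakening of itself; this just generalizes the patient.
(d) Entailed — the original entails any weakening of itself; this just drops 'before lunch'.
(e) Not entailed — Felix repaired the bookshelf, not the jar; the jar belongs to the draining event.
(f) Entailed — the original entails any weakening of itself; this just drops 'before lunch', 'awkwardly'.

(a), (b), (c), (d), (f)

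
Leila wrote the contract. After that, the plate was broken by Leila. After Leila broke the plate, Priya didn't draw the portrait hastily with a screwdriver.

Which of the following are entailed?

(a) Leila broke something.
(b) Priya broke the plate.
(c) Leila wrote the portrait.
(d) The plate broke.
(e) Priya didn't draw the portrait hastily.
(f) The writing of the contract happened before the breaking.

(a), (d), (f)

(a) Entailed — the original entails any weakening of itself; this just generalizes the patient.
(b) Not entailed — the passage has Leila breaking the plate, not Priya.
(c) Not entailed — Leila wrote the contract, not the portrait; the portrait belongs to the drawing event.
(d) Entailed — 'Leila broke the plate' is causative; it entails the inchoative 'the plate broke'.
(e) Not entailed — dropping 'with a screwdriver' under negation is not valid — the original leaves open that Priya drew the portrait some other way.
(f) Entailed — the narrative places the writing before the breaking.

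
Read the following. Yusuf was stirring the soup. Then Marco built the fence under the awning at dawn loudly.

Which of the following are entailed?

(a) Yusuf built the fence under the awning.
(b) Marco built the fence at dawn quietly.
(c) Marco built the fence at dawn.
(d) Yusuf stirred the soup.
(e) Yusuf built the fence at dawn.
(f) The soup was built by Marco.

(c), (d)

(a) Not entailed — the passage has Marco building the fence, not Yusuf.
(b) Not entailed — 'quietly' adds a manner not in (and inconsistent with) the original.
(c) Entailed — every conjunct here is already in the original building event.
(d) Entailed — 'stir' is an activity; 'was stirring' entails that some stirring happened, so 'stirred' holds.
(e) Not entailed — the passage has Marco building the fence, not Yusuf.
(f) Not entailed — Marco built the fence, not the soup; the soup belongs to the stirring event.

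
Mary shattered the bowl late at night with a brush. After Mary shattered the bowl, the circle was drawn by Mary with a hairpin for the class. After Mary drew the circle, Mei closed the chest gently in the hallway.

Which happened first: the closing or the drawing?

the drawing

The connectives place the drawing before the closing.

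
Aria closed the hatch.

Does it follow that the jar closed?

Nothing is said about any jar; only the hatch is affected.

no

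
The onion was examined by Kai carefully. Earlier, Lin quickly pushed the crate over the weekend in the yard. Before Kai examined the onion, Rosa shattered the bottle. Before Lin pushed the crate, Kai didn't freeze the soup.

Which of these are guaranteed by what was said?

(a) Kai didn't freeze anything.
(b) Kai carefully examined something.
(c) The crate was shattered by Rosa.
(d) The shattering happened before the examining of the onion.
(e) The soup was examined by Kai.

(b), (d)

(a) Not entailed — the original only denies this specific event; Kai may have frozen something else.
(b) Entailed — the original entails any weakening of itself; this just generalizes the patient.
(c) Not entailed — Rosa shattered the bottle, not the crate; the crate belongs to the pushing event.
(d) Entailed — the narrative places the shattering before the examining.
(e) Not entailed — Kai examined the onion, not the soup; the soup belongs to the freezing event.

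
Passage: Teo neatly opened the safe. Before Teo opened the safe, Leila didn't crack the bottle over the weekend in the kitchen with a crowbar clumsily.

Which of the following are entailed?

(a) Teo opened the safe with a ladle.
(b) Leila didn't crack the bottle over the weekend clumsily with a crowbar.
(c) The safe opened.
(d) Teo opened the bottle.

(a) Not entailed — 'with a ladle' adds information not in the original event.
(b) Not entailed — dropping 'in the kitchen' under negation is not valid — the original leaves open that Leila cracked the bottle some other way.
(c) Entailed — 'Teo opened the safe' is causative; it entails the inchoative 'the safe opened'.
(d) Not entailed — Teo opened the safe, not the bottle; the bottle belongs to the cracking event.

(c)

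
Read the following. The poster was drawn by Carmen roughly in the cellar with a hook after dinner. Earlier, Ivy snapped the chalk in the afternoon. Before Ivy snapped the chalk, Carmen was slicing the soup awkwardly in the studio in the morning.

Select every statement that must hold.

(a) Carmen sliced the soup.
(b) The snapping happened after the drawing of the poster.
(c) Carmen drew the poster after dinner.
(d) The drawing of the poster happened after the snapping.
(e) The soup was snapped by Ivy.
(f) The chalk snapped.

(c), (d), (f)

(a) Not entailed — 'was slicing' is progressive on an accomplishment; it does not entail the completed 'sliced'.
(b) Not entailed — the narrative places the snapping before the drawing, not after.
(c) Entailed — the original entails any weakening of itself; this just drops 'with a hook', 'roughly', 'in the cellar'.
(d) Entailed — the narrative places the snapping before the drawing.
(e) Not entailed — Ivy snapped the chalk, not the soup; the soup belongs to the slicing event.
(f) Entailed — 'Ivy snapped the chalk' is causative; it entails the inchoative 'the chalk snapped'.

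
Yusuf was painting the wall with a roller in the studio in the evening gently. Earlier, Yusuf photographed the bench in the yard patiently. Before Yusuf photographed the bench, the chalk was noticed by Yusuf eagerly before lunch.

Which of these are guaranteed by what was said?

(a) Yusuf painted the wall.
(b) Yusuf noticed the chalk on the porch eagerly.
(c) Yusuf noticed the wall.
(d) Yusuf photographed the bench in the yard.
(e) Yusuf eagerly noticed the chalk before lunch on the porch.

(a) Not entailed — 'was painting' is progressive on an accomplishment; it does not entail the completed 'painted'.
(b) Not entailed — 'on the porch' adds information not in the original event.
(c) Not entailed — Yusuf noticed the chalk, not the wall; the wall belongs to the painting event.
(d) Entailed — the original entails any weakening of itself; this just drops 'patiently'.
(e) Not entailed — 'on the porch' adds information not in the original event.

(d)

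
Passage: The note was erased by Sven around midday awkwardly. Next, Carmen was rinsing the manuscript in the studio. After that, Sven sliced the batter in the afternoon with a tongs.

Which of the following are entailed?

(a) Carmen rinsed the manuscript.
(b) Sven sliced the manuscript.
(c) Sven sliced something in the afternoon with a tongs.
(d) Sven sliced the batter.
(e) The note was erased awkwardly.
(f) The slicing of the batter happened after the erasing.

(a) Entailed — 'rinse' is an activity; 'was rinsing' entails that some rinsing happened, so 'rinsed' holds.
(b) Not entailed — Sven sliced the batter, not the manuscript; the manuscript belongs to the rinsing event.
(c) Entailed — the original entails any weakening of itself; this just generalizes the patient.
(d) Entailed — dropping 'with a tongs', 'in the afternoon' leaves a sub-description the original still satisfies.
(e) Entailed — dropping 'around midday' and generalizing the agent leaves a sub-description the original still satisfies.
(f) Entailed — the narrative places the erasing before the slicing.

(a), (c), (d), (e), (f)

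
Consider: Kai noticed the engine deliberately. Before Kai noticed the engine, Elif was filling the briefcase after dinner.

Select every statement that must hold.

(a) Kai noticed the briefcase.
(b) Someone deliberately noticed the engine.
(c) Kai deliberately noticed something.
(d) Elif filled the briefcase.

(b), (c)

(a) Not entailed — Kai noticed the engine, not the briefcase; the briefcase belongs to the filling event.
(b) Entailed — every conjunct here is already in the original noticing event.
(c) Entailed — generalizing the patient leaves a sub-description the original still satisfies.
(d) Not entailed — 'was filling' is progressive on an accomplishment; it does not entail the completed 'filled'.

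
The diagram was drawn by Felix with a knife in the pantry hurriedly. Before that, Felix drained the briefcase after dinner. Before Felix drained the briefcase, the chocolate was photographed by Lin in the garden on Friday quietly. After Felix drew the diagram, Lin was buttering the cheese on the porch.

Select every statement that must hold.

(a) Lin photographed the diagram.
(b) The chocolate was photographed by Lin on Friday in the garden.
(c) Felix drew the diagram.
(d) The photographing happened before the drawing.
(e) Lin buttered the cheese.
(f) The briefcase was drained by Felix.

(a) Not entailed — Lin photographed the chocolate, not the diagram; the diagram belongs to the drawing event.
(b) Entailed — the original entails any weakening of itself; this just drops 'quietly'.
(c) Entailed — dropping 'hurriedly', 'with a knife', 'in the pantry' leaves a sub-description the original still satisfies.
(d) Entailed — the narrative places the photographing before the drawing.
(e) Not entailed — 'was buttering' is progressive on an accomplishment; it does not entail the completed 'buttered'.
(f) Entailed — the original entails any weakening of itself; this just drops 'after dinner'.

(b), (c), (d), (f)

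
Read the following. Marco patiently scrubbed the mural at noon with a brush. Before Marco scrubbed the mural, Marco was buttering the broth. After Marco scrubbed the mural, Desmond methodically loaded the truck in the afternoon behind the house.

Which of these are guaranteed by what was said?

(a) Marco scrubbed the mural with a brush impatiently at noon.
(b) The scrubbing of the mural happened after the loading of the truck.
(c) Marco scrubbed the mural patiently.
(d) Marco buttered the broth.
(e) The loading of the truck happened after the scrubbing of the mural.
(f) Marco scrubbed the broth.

(a) Not entailed — 'impatiently' adds a manner not in (and inconsistent with) the original.
(b) Not entailed — the narrative places the scrubbing before the loading, not after.
(c) Entailed — every conjunct here is already in the original scrubbing event.
(d) Not entailed — 'was buttering' is progressive on an accomplishment; it does not entail the completed 'buttered'.
(e) Entailed — the narrative places the scrubbing before the loading.
(f) Not entailed — Marco scrubbed the mural, not the broth; the broth belongs to the buttering event.

(c), (e)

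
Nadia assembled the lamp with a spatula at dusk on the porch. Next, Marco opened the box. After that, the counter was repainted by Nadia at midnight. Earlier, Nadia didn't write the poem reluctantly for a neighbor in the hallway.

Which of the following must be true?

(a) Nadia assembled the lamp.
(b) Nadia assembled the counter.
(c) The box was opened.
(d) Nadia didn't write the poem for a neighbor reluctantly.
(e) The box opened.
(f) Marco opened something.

(a), (c), (e), (f)

(a) Entailed — this follows by dropping conjuncts from the assembling event's description.
(b) Not entailed — Nadia assembled the lamp, not the counter; the counter belongs to the repainting event.
(c) Entailed — generalizing the agent leaves a sub-description the original still satisfies.
(d) Not entailed — dropping 'in the hallway' under negation is not valid — the original leaves open that Nadia wrote the poem some other way.
(e) Entailed — 'Marco opened the box' is causative; it entails the inchoative 'the box opened'.
(f) Entailed — this follows by dropping conjuncts from the opening event's description.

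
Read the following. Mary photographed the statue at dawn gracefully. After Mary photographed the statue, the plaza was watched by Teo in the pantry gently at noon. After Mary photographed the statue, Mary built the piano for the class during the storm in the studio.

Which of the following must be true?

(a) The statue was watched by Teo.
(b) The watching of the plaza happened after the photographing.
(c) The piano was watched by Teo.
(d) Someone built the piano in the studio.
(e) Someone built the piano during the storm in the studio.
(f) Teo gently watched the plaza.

(b), (d), (e), (f)

(a) Not entailed — Teo watched the plaza, not the statue; the statue belongs to the photographing event.
(b) Entailed — the narrative places the photographing before the watching.
(c) Not entailed — Teo watched the plaza, not the piano; the piano belongs to the building event.
(d) Entailed — every conjunct here is already in the original building event.
(e) Entailed — dropping 'for the class' and generalizing the agent leaves a sub-description the original still satisfies.
(f) Entailed — the original entails any weakening of itself; this just drops 'at noon', 'in the pantry'.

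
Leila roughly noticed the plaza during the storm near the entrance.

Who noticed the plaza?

'Leila' marks the agent of the noticing event.

Leila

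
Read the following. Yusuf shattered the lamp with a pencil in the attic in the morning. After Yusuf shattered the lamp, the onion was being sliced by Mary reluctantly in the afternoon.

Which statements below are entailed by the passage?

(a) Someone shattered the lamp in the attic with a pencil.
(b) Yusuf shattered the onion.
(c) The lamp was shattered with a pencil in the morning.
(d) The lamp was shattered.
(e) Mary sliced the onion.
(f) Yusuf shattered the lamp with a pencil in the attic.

(a) Entailed — the original entails any weakening of itself; this just drops 'in the morning' and generalizes the agent.
(b) Not entailed — Yusuf shattered the lamp, not the onion; the onion belongs to the slicing event.
(c) Entailed — dropping 'in the attic' and generalizing the agent leaves a sub-description the original still satisfies.
(d) Entailed — every conjunct here is already in the original shattering event.
(e) Not entailed — 'was slicing' is progressive on an accomplishment; it does not entail the completed 'sliced'.
(f) Entailed — every conjunct here is already in the original shattering event.

(a), (c), (d), (f)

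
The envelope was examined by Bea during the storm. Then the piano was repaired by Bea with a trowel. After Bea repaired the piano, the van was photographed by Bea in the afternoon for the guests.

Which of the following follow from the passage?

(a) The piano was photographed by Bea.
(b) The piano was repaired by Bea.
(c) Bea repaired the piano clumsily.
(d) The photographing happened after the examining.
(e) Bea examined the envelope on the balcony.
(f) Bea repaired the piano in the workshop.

(b), (d)

(a) Not entailed — Bea photographed the van, not the piano; the piano belongs to the repairing event.
(b) Entailed — dropping 'with a trowel' leaves a sub-description the original still satisfies.
(c) Not entailed — 'clumsily' adds information not in the original event.
(d) Entailed — the narrative places the examining before the photographing.
(e) Not entailed — 'on the balcony' adds information not in the original event.
(f) Not entailed — 'in the workshop' adds information not in the original event.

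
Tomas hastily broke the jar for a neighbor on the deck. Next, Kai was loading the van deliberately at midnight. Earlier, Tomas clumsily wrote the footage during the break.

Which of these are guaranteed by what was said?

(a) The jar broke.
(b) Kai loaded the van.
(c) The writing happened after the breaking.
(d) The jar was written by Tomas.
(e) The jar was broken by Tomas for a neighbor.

(a), (e)

(a) Entailed — 'Tomas broke the jar' is causative; it entails the inchoative 'the jar broke'.
(b) Not entailed — 'was loading' is progressive on an accomplishment; it does not entail the completed 'loaded'.
(c) Not entailed — the narrative doesn't order the breaking relative to the writing.
(d) Not entailed — Tomas wrote the footage, not the jar; the jar belongs to the breaking event.
(e) Entailed — every conjunct here is already in the original breaking event.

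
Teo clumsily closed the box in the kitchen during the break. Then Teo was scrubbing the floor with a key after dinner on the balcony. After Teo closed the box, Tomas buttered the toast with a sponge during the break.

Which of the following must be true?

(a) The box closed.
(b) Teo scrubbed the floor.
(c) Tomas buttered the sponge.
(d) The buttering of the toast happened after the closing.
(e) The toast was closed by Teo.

(a), (b), (d)

(a) Entailed — 'Teo closed the box' is causative; it entails the inchoative 'the box closed'.
(b) Entailed — 'scrub' is an activity; 'was scrubbing' entails that some scrubbing happened, so 'scrubbed' holds.
(c) Not entailed — the sponge is the instrument, not what was buttered.
(d) Entailed — the narrative places the closing before the buttering.
(e) Not entailed — Teo closed the box, not the toast; the toast belongs to the buttering event.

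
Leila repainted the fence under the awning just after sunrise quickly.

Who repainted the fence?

Leila

'Leila' marks the agent of the repainting event.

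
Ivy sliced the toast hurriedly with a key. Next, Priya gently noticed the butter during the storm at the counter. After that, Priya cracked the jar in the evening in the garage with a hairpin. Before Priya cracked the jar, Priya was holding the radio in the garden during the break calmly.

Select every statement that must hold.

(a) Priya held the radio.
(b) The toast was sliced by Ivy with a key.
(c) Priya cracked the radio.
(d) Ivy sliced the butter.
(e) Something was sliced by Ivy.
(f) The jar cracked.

(a) Entailed — 'hold' is an activity; 'was holding' entails that some holding happened, so 'held' holds.
(b) Entailed — this follows by dropping conjuncts from the slicing event's description.
(c) Not entailed — Priya cracked the jar, not the radio; the radio belongs to the holding event.
(d) Not entailed — Ivy sliced the toast, not the butter; the butter belongs to the noticing event.
(e) Entailed — the original entails any weakening of itself; this just drops 'hurriedly', 'with a key' and generalizes the patient.
(f) Entailed — 'Priya cracked the jar' is causative; it entails the inchoative 'the jar cracked'.

(a), (b), (e), (f)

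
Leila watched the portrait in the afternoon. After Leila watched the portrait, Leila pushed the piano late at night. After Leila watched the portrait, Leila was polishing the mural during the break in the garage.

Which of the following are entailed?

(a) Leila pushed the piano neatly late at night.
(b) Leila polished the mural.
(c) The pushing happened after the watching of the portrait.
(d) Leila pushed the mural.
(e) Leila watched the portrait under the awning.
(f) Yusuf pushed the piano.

(a) Not entailed — 'neatly' adds information not in the original event.
(b) Entailed — 'polish' is an activity; 'was polishing' entails that some polishing happened, so 'polished' holds.
(c) Entailed — the narrative places the watching before the pushing.
(d) Not entailed — Leila pushed the piano, not the mural; the mural belongs to the polishing event.
(e) Not entailed — 'under the awning' adds information not in the original event.
(f) Not entailed — the passage has Leila pushing the piano, not Yusuf.

(b), (c)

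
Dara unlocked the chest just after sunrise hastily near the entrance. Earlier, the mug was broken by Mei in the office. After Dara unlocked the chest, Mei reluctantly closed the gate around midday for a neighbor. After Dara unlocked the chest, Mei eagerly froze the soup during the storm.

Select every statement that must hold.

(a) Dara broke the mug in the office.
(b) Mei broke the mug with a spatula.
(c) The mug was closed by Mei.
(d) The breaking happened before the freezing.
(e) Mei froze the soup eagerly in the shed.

(a) Not entailed — the passage has Mei breaking the mug, not Dara.
(b) Not entailed — 'with a spatula' adds information not in the original event.
(c) Not entailed — Mei closed the gate, not the mug; the mug belongs to the breaking event.
(d) Entailed — the narrative places the breaking before the freezing.
(e) Not entailed — 'in the shed' adds information not in the original event.

(d)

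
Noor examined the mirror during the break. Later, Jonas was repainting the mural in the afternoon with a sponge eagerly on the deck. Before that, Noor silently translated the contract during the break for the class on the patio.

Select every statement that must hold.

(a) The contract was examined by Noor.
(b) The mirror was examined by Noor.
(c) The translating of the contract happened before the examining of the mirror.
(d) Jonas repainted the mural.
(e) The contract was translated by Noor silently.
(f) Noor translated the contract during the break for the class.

(b), (e), (f)

(a) Not entailed — Noor examined the mirror, not the contract; the contract belongs to the translating event.
(b) Entailed — this follows by dropping conjuncts from the examining event's description.
(c) Not entailed — the narrative doesn't order the translating relative to the examining.
(d) Not entailed — 'was repainting' is progressive on an accomplishment; it does not entail the completed 'repainted'.
(e) Entailed — this follows by dropping conjuncts from the translating event's description.
(f) Entailed — this follows by dropping conjuncts from the translating event's description.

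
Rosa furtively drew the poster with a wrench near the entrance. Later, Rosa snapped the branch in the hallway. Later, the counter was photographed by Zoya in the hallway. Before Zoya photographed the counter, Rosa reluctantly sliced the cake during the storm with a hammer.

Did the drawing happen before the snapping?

yes

The narrative orders the drawing before the snapping.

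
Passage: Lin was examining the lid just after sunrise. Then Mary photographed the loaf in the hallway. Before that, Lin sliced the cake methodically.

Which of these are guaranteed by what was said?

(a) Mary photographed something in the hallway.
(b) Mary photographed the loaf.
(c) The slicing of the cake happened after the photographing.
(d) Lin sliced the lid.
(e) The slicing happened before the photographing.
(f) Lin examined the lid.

(a), (b), (e), (f)

(a) Entailed — every conjunct here is already in the original photographing event.
(b) Entailed — the original entails any weakening of itself; this just drops 'in the hallway'.
(c) Not entailed — the narrative places the slicing before the photographing, not after.
(d) Not entailed — Lin sliced the cake, not the lid; the lid belongs to the examining event.
(e) Entailed — the narrative places the slicing before the photographing.
(f) Entailed — 'examine' is an activity; 'was examining' entails that some examining happened, so 'examined' holds.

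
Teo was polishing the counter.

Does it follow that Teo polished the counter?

yes

'polish' is atelic; if Teo was polishing the counter, then Teo polished the counter (for some time).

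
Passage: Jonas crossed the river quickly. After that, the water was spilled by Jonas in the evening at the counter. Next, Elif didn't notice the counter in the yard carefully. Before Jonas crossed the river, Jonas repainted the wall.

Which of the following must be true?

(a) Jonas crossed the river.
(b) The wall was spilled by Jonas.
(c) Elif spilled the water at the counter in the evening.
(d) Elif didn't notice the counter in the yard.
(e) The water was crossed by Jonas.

(a)

(a) Entailed — this follows by dropping conjuncts from the crossing event's description.
(b) Not entailed — Jonas spilled the water, not the wall; the wall belongs to the repainting event.
(c) Not entailed — the passage has Jonas spilling the water, not Elif.
(d) Not entailed — dropping 'carefully' under negation is not valid — the original leaves open that Elif noticed the counter some other way.
(e) Not entailed — Jonas crossed the river, not the water; the water belongs to the spilling event.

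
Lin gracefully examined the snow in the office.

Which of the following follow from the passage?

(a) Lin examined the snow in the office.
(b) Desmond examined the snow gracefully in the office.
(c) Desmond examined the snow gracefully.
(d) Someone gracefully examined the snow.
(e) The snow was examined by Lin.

(a), (d), (e)

(a) Entailed — this follows by dropping conjuncts from the examining event's description.
(b) Not entailed — the passage has Lin examining the snow, not Desmond.
(c) Not entailed — the passage has Lin examining the snow, not Desmond.
(d) Entailed — this follows by dropping conjuncts from the examining event's description.
(e) Entailed — dropping 'in the office', 'gracefully' leaves a sub-description the original still satisfies.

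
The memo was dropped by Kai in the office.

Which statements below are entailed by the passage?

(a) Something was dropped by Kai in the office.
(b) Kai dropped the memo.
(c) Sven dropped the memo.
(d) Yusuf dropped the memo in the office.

(a) Entailed — generalizing the patient leaves a sub-description the original still satisfies.
(b) Entailed — the original entails any weakening of itself; this just drops 'in the office'.
(c) Not entailed — the passage has Kai dropping the memo, not Sven.
(d) Not entailed — the passage has Kai dropping the memo, not Yusuf.

(a), (b)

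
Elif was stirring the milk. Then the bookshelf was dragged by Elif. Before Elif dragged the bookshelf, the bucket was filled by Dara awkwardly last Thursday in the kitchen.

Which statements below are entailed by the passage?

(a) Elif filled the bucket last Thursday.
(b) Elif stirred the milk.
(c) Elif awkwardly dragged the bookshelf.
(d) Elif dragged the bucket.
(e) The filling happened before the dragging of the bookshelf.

(a) Not entailed — the passage has Dara filling the bucket, not Elif.
(b) Entailed — 'stir' is an activity; 'was stirring' entails that some stirring happened, so 'stirred' holds.
(c) Not entailed — 'awkwardly' adds information not in the original event.
(d) Not entailed — Elif dragged the bookshelf, not the bucket; the bucket belongs to the filling event.
(e) Entailed — the narrative places the filling before the dragging.

(b), (e)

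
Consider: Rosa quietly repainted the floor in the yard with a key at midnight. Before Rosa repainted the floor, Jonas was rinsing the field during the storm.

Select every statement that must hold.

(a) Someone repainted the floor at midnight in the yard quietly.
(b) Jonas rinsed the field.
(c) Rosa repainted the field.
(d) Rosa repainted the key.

(a) Entailed — this follows by dropping conjuncts from the repainting event's description.
(b) Entailed — 'rinse' is an activity; 'was rinsing' entails that some rinsing happened, so 'rinsed' holds.
(c) Not entailed — Rosa repainted the floor, not the field; the field belongs to the rinsing event.
(d) Not entailed — the key is the instrument, not what was repainted.

(a), (b)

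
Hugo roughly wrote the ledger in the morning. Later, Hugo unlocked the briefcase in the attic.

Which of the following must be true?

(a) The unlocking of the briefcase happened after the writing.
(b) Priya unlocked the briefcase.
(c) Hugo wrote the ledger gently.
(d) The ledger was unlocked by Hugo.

(a) Entailed — the narrative places the writing before the unlocking.
(b) Not entailed — the passage has Hugo unlocking the briefcase, not Priya.
(c) Not entailed — 'gently' adds a manner not in (and inconsistent with) the original.
(d) Not entailed — Hugo unlocked the briefcase, not the ledger; the ledger belongs to the writing event.

(a)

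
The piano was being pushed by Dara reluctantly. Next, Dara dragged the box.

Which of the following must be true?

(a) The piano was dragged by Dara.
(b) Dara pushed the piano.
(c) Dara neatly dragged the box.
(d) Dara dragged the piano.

(a) Not entailed — Dara dragged the box, not the piano; the piano belongs to the pushing event.
(b) Entailed — 'push' is an activity; 'was pushing' entails that some pushing happened, so 'pushed' holds.
(c) Not entailed — 'neatly' adds information not in the original event.
(d) Not entailed — Dara dragged the box, not the piano; the piano belongs to the pushing event.

(b)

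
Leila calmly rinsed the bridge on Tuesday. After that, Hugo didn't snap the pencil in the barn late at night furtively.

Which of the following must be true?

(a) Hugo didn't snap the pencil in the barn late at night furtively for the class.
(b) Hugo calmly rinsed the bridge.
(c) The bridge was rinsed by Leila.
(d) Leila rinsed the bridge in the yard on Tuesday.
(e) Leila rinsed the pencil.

(a) Entailed — under negation, adding a further restriction is entailed: if no such snapping event occurred, none occurred for the class either.
(b) Not entailed — the passage has Leila rinsing the bridge, not Hugo.
(c) Entailed — dropping 'calmly', 'on Tuesday' leaves a sub-description the original still satisfies.
(d) Not entailed — 'in the yard' adds information not in the original event.
(e) Not entailed — Leila rinsed the bridge, not the pencil; the pencil belongs to the snapping event.

(a), (c)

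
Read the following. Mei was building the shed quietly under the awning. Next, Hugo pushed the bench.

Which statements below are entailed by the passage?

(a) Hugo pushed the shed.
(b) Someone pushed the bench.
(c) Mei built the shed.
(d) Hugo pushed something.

(b), (d)

(a) Not entailed — Hugo pushed the bench, not the shed; the shed belongs to the building event.
(b) Entailed — this follows by dropping conjuncts from the pushing event's description.
(c) Not entailed — 'was building' is progressive on an accomplishment; it does not entail the completed 'built'.
(d) Entailed — the original entails any weakening of itself; this just generalizes the patient.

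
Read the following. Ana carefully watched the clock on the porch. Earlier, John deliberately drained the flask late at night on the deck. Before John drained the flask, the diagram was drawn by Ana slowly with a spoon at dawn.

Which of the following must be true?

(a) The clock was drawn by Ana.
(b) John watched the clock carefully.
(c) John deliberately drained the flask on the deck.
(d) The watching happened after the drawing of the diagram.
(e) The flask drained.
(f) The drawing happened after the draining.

(c), (d), (e)

(a) Not entailed — Ana drew the diagram, not the clock; the clock belongs to the watching event.
(b) Not entailed — the passage has Ana watching the clock, not John.
(c) Entailed — every conjunct here is already in the original draining event.
(d) Entailed — the narrative places the drawing before the watching.
(e) Entailed — 'John drained the flask' is causative; it entails the inchoative 'the flask drained'.
(f) Not entailed — the narrative places the drawing before the draining, not after.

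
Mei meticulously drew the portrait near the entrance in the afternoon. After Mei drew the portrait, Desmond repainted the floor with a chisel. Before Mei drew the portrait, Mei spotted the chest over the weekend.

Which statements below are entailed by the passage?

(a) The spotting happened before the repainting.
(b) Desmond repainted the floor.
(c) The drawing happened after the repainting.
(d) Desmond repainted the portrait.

(a) Entailed — the narrative places the spotting before the repainting.
(b) Entailed — dropping 'with a chisel' leaves a sub-description the original still satisfies.
(c) Not entailed — the narrative places the drawing before the repainting, not after.
(d) Not entailed — Desmond repainted the floor, not the portrait; the portrait belongs to the drawing event.

(a), (b)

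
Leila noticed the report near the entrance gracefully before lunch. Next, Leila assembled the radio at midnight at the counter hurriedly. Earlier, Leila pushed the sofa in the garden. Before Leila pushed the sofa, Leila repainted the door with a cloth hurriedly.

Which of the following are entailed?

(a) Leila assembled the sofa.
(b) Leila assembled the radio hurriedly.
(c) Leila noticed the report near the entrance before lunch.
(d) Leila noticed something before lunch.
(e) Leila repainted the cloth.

(a) Not entailed — Leila assembled the radio, not the sofa; the sofa belongs to the pushing event.
(b) Entailed — every conjunct here is already in the original assembling event.
(c) Entailed — every conjunct here is already in the original noticing event.
(d) Entailed — every conjunct here is already in the original noticing event.
(e) Not entailed — the cloth is the instrument, not what was repainted.

(b), (c), (d)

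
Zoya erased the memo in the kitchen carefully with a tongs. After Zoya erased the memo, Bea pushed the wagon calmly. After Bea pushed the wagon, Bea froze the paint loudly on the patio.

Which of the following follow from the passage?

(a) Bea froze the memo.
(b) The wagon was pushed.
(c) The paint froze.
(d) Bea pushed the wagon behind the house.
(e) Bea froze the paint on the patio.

(a) Not entailed — Bea froze the paint, not the memo; the memo belongs to the erasing event.
(b) Entailed — every conjunct here is already in the original pushing event.
(c) Entailed — 'Bea froze the paint' is causative; it entails the inchoative 'the paint froze'.
(d) Not entailed — 'behind the house' adds information not in the original event.
(e) Entailed — this follows by dropping conjuncts from the freezing event's description.

(b), (c), (e)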